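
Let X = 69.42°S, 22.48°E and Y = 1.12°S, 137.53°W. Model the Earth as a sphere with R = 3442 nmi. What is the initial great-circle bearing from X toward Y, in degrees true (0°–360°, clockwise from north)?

201.1°

θ = atan2( sin Δλ·cos φ₂ ,  cos φ₁ sin φ₂ − sin φ₁ cos φ₂ cos Δλ )
  = atan2(-0.3418, -0.8865) = 201.08°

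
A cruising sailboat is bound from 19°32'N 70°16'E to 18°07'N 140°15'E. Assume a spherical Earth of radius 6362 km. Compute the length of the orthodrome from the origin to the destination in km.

7302 km

cos σ = sin φ₁ sin φ₂ + cos φ₁ cos φ₂ cos Δλ
      = sin(19.53°)sin(18.12°) + cos(19.53°)cos(18.12°)cos(69.98°) = 0.4106
σ = 65.759° → d = Rσ = 6362·1.14772 = 7302 km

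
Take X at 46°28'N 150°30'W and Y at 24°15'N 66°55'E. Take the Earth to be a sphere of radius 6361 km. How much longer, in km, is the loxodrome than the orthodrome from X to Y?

1703 km

Great circle: cos σ = sin φ₁ sin φ₂ + cos φ₁ cos φ₂ cos Δλ,  σ = 1.7732 rad → d_gc = 11279.3 km
Rhumb line: Δψ = -0.4816, q = Δφ/Δψ = 0.8052, d_rh = R√(Δφ²+q²Δλ²) = 12982.2 km
Excess = 12982.2 − 11279.3 = 1702.9 ≈ 1703 km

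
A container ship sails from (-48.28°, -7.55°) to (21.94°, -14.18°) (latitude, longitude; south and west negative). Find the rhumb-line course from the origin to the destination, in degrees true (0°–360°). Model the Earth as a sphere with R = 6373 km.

355.1°

Meridional parts: M(φ₁)=-0.9648, M(φ₂)=+0.3926 → ΔM = +1.3574;  Δλ = -0.1157 rad
tan C = Δλ / ΔM = -0.0852 → C = 355.13°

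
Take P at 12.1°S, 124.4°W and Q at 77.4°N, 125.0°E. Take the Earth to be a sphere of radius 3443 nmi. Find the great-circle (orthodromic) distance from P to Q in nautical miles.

Haversine: a = sin²(Δφ/2)+cos φ₁ cos φ₂ sin²(Δλ/2) = 0.63981;  σ = 2·atan2(√a,√(1−a))
σ = 106.237° → d = Rσ = 3443·1.85419 = 6384 nmi

6384 nmi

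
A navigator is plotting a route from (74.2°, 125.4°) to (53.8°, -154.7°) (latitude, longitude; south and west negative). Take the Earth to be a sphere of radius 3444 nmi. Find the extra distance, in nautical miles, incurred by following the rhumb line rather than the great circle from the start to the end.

Great circle: cos σ = sin φ₁ sin φ₂ + cos φ₁ cos φ₂ cos Δλ,  σ = 0.6357 rad → d_gc = 2189.3 nmi
Rhumb line: Δψ = -0.8567, q = Δφ/Δψ = 0.4156, d_rh = R√(Δφ²+q²Δλ²) = 2342.5 nmi
Excess = 2342.5 − 2189.3 = 153.2 ≈ 153 nmi

153 nmi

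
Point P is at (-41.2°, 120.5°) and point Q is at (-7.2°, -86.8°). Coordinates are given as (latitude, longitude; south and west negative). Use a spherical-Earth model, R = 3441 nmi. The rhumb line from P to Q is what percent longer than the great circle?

12.0%

Great circle: σ = 2.1905 rad → d_gc = Rσ = 7537.5 nmi
Rhumb: Δφ = +0.5934, Δλ = +2.6651, Δψ = +0.6645, q = Δφ/Δψ = 0.8930 → d_rh = R√(Δφ²+q²Δλ²) = 8440.3 nmi
Excess = (8440.3 − 7537.5) / 7537.5 = 902.8 / 7537.5 = 11.98% ≈ 12.0%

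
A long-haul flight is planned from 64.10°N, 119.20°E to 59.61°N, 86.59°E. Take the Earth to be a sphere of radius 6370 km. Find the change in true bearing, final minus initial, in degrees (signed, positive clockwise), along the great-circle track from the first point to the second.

Initial bearing θ₁ = atan2(sin Δλ cos φ₂, cos φ₁ sin φ₂ − sin φ₁ cos φ₂ cos Δλ) = 268.62°
Final bearing θ₂ = (initial bearing from the destination back to the start) + 180° = 239.68°
Δθ = θ₂ − θ₁ = -28.9°

-28.9°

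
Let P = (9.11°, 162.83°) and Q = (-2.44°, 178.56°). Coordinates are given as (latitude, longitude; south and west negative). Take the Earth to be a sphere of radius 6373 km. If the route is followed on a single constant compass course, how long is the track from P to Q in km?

Δψ = ln[tan(π/4+φ₂/2)/tan(π/4+φ₁/2)] = -0.2023;  Δφ = -0.2016 rad,  Δλ = +0.2745 rad
q = Δφ/Δψ = 0.9966
d = R·√(Δφ² + q²Δλ²) = 6373·0.33985 = 2166 km

2166 km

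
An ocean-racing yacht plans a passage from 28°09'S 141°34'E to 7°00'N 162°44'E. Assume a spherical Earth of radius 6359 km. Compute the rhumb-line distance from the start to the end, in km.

4514 km

Rhumb course C = atan2(Δλ, Δψ) with Δψ = ln[tan(π/4+φ₂/2)/tan(π/4+φ₁/2)] = +0.6348, Δλ = +0.3694 → C = 30.20°
d = R·|Δφ| / |cos C| = 6359·0.61348 / 0.86431 = 4514 km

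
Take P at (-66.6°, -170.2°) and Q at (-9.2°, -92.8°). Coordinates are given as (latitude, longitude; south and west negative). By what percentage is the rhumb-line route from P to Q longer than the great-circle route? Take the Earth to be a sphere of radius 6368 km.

3.7%

Great circle: σ = 1.3364 rad → d_gc = Rσ = 8510.2 km
Rhumb: Δφ = +1.0018, Δλ = +1.3509, Δψ = +1.4133, q = Δφ/Δψ = 0.7088 → d_rh = R√(Δφ²+q²Δλ²) = 8825.0 km
Excess = (8825.0 − 8510.2) / 8510.2 = 314.8 / 8510.2 = 3.70% ≈ 3.7%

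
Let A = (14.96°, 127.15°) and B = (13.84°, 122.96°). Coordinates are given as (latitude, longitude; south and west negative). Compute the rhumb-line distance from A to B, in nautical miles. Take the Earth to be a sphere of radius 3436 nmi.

252 nmi

Rhumb course C = atan2(Δλ, Δψ) with Δψ = ln[tan(π/4+φ₂/2)/tan(π/4+φ₁/2)] = -0.0202, Δλ = -0.0731 → C = 254.57°
d = R·|Δφ| / |cos C| = 3436·0.01955 / 0.26603 = 252 nmi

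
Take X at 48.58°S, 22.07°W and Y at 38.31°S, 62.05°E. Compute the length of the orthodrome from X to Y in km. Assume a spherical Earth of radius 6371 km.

Haversine: a = sin²(Δφ/2)+cos φ₁ cos φ₂ sin²(Δλ/2) = 0.24098;  σ = 2·atan2(√a,√(1−a))
σ = 58.799° → d = Rσ = 6371·1.02623 = 6538 km

6538 km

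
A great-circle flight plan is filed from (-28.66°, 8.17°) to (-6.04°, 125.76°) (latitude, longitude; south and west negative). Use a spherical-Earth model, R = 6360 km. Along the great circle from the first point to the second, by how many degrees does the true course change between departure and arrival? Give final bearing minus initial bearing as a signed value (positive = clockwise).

Initial bearing θ₁ = atan2(sin Δλ cos φ₂, cos φ₁ sin φ₂ − sin φ₁ cos φ₂ cos Δλ) = 109.56°
Final bearing θ₂ = (initial bearing from the destination back to the start) + 180° = 56.25°
Δθ = θ₂ − θ₁ = -53.3°

-53.3°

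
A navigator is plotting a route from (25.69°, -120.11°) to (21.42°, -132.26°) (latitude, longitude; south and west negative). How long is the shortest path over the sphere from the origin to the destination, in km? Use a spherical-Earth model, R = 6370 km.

1325 km

Haversine: a = sin²(Δφ/2)+cos φ₁ cos φ₂ sin²(Δλ/2) = 0.01078;  σ = 2·atan2(√a,√(1−a))
σ = 11.921° → d = Rσ = 6370·0.20806 = 1325 km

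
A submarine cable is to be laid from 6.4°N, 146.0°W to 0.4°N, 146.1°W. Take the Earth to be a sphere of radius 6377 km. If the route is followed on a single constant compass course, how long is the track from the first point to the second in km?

668 km

Rhumb course C = atan2(Δλ, Δψ) with Δψ = ln[tan(π/4+φ₂/2)/tan(π/4+φ₁/2)] = -0.1050, Δλ = -0.0017 → C = 180.95°
d = R·|Δφ| / |cos C| = 6377·0.10472 / 0.99986 = 668 km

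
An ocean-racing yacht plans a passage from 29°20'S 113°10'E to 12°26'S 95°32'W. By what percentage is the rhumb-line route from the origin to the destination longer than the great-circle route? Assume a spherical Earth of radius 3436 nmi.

9.1%

Great circle: σ = 2.2670 rad → d_gc = Rσ = 7789.3 nmi
Rhumb: Δφ = +0.2950, Δλ = +2.6407, Δψ = +0.3172, q = Δφ/Δψ = 0.9299 → d_rh = R√(Δφ²+q²Δλ²) = 8498.2 nmi
Excess = (8498.2 − 7789.3) / 7789.3 = 708.9 / 7789.3 = 9.10% ≈ 9.1%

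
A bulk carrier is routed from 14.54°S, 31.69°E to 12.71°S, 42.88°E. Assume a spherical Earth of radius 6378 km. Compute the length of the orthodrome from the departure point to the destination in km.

1227 km

cos σ = sin φ₁ sin φ₂ + cos φ₁ cos φ₂ cos Δλ
      = sin(-14.54°)sin(-12.71°) + cos(-14.54°)cos(-12.71°)cos(11.19°) = 0.9815
σ = 11.027° → d = Rσ = 6378·0.19245 = 1227 km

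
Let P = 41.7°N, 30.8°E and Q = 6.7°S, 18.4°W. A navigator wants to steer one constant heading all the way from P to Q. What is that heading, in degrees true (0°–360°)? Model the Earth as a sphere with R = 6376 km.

Meridional parts: M(φ₁)=+0.8021, M(φ₂)=-0.1172 → ΔM = -0.9193;  Δλ = -0.8587 rad
tan C = Δλ / ΔM = +0.9340 → C = 223.05°

223.0°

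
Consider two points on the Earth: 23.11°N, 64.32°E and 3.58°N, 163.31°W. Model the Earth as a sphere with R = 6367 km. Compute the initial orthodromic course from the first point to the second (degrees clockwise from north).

θ = atan2( sin Δλ·cos φ₂ ,  cos φ₁ sin φ₂ − sin φ₁ cos φ₂ cos Δλ )
  = atan2(+0.7374, +0.3214) = 66.45°

66.4°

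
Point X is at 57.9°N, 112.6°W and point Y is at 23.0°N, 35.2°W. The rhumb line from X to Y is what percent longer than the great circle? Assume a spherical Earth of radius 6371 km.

Great circle: σ = 1.1178 rad → d_gc = Rσ = 7121.2 km
Rhumb: Δφ = -0.6091, Δλ = +1.3509, Δψ = -0.8332, q = Δφ/Δψ = 0.7311 → d_rh = R√(Δφ²+q²Δλ²) = 7392.3 km
Excess = (7392.3 − 7121.2) / 7121.2 = 271.1 / 7121.2 = 3.81% ≈ 3.8%

3.8%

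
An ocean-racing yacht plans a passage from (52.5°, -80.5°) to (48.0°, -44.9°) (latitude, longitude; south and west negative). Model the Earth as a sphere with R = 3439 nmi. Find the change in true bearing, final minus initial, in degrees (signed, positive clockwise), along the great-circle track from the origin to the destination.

+27.8°

Initial bearing θ₁ = atan2(sin Δλ cos φ₂, cos φ₁ sin φ₂ − sin φ₁ cos φ₂ cos Δλ) = 86.95°
Final bearing θ₂ = (initial bearing from the destination back to the start) + 180° = 114.70°
Δθ = θ₂ − θ₁ = +27.8°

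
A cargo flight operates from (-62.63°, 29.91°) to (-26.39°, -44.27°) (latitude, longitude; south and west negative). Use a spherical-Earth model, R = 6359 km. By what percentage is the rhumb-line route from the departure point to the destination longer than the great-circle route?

Great circle: σ = 1.0391 rad → d_gc = Rσ = 6607.7 km
Rhumb: Δφ = +0.6325, Δλ = -1.2947, Δψ = +0.9349, q = Δφ/Δψ = 0.6766 → d_rh = R√(Δφ²+q²Δλ²) = 6870.6 km
Excess = (6870.6 − 6607.7) / 6607.7 = 262.9 / 6607.7 = 3.98% ≈ 4.0%

4.0%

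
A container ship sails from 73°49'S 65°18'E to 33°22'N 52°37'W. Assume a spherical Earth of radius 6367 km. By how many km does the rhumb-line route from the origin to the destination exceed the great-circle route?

861 km

Great circle: cos σ = sin φ₁ sin φ₂ + cos φ₁ cos φ₂ cos Δλ,  σ = 2.2616 rad → d_gc = 14399.8 km
Rhumb line: Δψ = +2.5691, q = Δφ/Δψ = 0.7282, d_rh = R√(Δφ²+q²Δλ²) = 15261.2 km
Excess = 15261.2 − 14399.8 = 861.4 ≈ 861 km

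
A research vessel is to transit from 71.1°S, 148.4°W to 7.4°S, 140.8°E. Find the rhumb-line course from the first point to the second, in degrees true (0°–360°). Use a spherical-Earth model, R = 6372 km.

323.4°

Meridional parts: M(φ₁)=-1.7931, M(φ₂)=-0.1295 → ΔM = +1.6636;  Δλ = -1.2357 rad
tan C = Δλ / ΔM = -0.7428 → C = 323.40°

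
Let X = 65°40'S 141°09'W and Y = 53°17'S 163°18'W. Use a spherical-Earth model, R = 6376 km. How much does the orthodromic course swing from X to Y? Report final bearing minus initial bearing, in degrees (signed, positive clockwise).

At departure: θ₁ = atan2(sin Δλ cos φ₂, cos φ₁ sin φ₂ − sin φ₁ cos φ₂ cos Δλ) = 307.70°
At arrival: θ₂ = atan2(sin Δλ cos φ₁, −cos φ₂ sin φ₁ + sin φ₂ cos φ₁ cos Δλ) = 326.96°
Δθ = θ₂ − θ₁ = +19.3°

+19.3°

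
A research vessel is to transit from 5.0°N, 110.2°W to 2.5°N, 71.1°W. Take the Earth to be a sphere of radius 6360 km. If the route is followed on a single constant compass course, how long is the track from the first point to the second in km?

Δψ = ln[tan(π/4+φ₂/2)/tan(π/4+φ₁/2)] = -0.0437;  Δφ = -0.0436 rad,  Δλ = +0.6824 rad
q = Δφ/Δψ = 0.9978
d = R·√(Δφ² + q²Δλ²) = 6360·0.68230 = 4339 km

4339 km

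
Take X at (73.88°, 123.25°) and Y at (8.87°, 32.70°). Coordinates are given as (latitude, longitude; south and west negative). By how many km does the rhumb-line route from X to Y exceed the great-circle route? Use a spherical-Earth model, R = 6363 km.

Great circle: cos σ = sin φ₁ sin φ₂ + cos φ₁ cos φ₂ cos Δλ,  σ = 1.4248 rad → d_gc = 9065.9 km
Rhumb line: Δψ = -1.7993, q = Δφ/Δψ = 0.6306, d_rh = R√(Δφ²+q²Δλ²) = 9609.3 km
Excess = 9609.3 − 9065.9 = 543.4 ≈ 543 km

543 km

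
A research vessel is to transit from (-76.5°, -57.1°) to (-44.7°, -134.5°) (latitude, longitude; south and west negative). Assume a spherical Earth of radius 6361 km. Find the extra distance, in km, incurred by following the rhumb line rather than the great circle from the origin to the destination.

Great circle: cos σ = sin φ₁ sin φ₂ + cos φ₁ cos φ₂ cos Δλ,  σ = 0.7668 rad → d_gc = 4877.41 km
Rhumb line: Δψ = +1.2601, q = Δφ/Δψ = 0.4405, d_rh = R√(Δφ²+q²Δλ²) = 5175.89 km
Excess = 5175.89 − 4877.41 = 298.48 ≈ 298 km

298 km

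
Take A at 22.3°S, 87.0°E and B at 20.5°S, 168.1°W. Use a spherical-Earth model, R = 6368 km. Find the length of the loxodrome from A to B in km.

Δψ = ln[tan(π/4+φ₂/2)/tan(π/4+φ₁/2)] = +0.0337;  Δφ = +0.0314 rad,  Δλ = +1.8309 rad
q = Δφ/Δψ = 0.9310
d = R·√(Δφ² + q²Δλ²) = 6368·1.70482 = 10856 km

10856 km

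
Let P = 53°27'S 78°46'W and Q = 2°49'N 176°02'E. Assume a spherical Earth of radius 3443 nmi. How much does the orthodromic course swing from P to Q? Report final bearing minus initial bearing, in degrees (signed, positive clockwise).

+64.8°

Initial bearing θ₁ = atan2(sin Δλ cos φ₂, cos φ₁ sin φ₂ − sin φ₁ cos φ₂ cos Δλ) = 259.36°
Final bearing θ₂ = (initial bearing from the destination back to the start) + 180° = 324.13°
Δθ = θ₂ − θ₁ = +64.8°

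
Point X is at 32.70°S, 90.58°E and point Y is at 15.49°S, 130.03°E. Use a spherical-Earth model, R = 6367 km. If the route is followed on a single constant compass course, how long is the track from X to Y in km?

4416 km

Rhumb course C = atan2(Δλ, Δψ) with Δψ = ln[tan(π/4+φ₂/2)/tan(π/4+φ₁/2)] = +0.3308, Δλ = +0.6885 → C = 64.34°
d = R·|Δφ| / |cos C| = 6367·0.30037 / 0.43304 = 4416 km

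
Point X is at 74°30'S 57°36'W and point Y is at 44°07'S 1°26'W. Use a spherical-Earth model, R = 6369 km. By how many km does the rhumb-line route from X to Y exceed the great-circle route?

133 km

Great circle: cos σ = sin φ₁ sin φ₂ + cos φ₁ cos φ₂ cos Δλ,  σ = 0.6799 rad → d_gc = 4330.4 km
Rhumb line: Δψ = +1.1347, q = Δφ/Δψ = 0.4673, d_rh = R√(Δφ²+q²Δλ²) = 4463.3 km
Excess = 4463.3 − 4330.4 = 132.9 ≈ 133 km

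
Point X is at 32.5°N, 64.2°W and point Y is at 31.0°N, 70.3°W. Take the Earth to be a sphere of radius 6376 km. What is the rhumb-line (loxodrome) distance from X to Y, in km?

601 km

Δψ = ln[tan(π/4+φ₂/2)/tan(π/4+φ₁/2)] = -0.0308;  Δφ = -0.0262 rad,  Δλ = -0.1065 rad
q = Δφ/Δψ = 0.8503
d = R·√(Δφ² + q²Δλ²) = 6376·0.09424 = 601 km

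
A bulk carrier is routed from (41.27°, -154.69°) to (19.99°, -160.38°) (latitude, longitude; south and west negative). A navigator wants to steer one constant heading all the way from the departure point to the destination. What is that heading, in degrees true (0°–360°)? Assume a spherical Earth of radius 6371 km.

192.8°

Δψ = ln[tan(π/4+φ₂/2)/tan(π/4+φ₁/2)] = -0.4359
Δλ = -0.0993 rad (taken the short way round)
course = atan2(Δλ, Δψ) = 192.83°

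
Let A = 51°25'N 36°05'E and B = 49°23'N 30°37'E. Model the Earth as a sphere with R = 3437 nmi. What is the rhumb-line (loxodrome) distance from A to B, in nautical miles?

242 nmi

Rhumb course C = atan2(Δλ, Δψ) with Δψ = ln[tan(π/4+φ₂/2)/tan(π/4+φ₁/2)] = -0.0557, Δλ = -0.0954 → C = 239.73°
d = R·|Δφ| / |cos C| = 3437·0.03549 / 0.50407 = 242 nmi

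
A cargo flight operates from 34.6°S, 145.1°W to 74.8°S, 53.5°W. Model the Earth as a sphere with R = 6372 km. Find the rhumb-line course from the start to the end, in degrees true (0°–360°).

130.6°

Meridional parts: M(φ₁)=-0.6443, M(φ₂)=-2.0142 → ΔM = -1.3699;  Δλ = +1.5987 rad
tan C = Δλ / ΔM = -1.1671 → C = 130.59°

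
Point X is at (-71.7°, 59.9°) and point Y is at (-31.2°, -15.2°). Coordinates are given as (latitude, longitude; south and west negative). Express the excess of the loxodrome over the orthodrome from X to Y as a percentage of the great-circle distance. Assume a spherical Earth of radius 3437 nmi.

4.9%

Great circle: σ = 0.9753 rad → d_gc = Rσ = 3352.2 nmi
Rhumb: Δφ = +0.7069, Δλ = -1.3107, Δψ = +1.2523, q = Δφ/Δψ = 0.5645 → d_rh = R√(Δφ²+q²Δλ²) = 3516.9 nmi
Excess = (3516.9 − 3352.2) / 3352.2 = 164.7 / 3352.2 = 4.91% ≈ 4.9%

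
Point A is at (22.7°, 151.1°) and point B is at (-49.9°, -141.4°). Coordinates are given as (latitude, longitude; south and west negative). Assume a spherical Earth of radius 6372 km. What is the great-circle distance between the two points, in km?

cos σ = sin φ₁ sin φ₂ + cos φ₁ cos φ₂ cos Δλ
      = sin(22.70°)sin(-49.90°) + cos(22.70°)cos(-49.90°)cos(67.50°) = -0.0678
σ = 93.887° → d = Rσ = 6372·1.63863 = 10441 km

10441 km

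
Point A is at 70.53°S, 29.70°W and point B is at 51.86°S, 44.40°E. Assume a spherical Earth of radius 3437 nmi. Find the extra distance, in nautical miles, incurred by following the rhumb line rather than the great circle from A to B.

Great circle: cos σ = sin φ₁ sin φ₂ + cos φ₁ cos φ₂ cos Δλ,  σ = 0.6470 rad → d_gc = 2223.6 nmi
Rhumb line: Δψ = +0.7006, q = Δφ/Δψ = 0.4651, d_rh = R√(Δφ²+q²Δλ²) = 2351.2 nmi
Excess = 2351.2 − 2223.6 = 127.6 ≈ 128 nmi

128 nmi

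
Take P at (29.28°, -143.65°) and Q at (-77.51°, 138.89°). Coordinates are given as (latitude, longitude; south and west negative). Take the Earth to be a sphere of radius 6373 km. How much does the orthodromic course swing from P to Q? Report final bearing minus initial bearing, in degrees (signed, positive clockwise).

Initial bearing θ₁ = atan2(sin Δλ cos φ₂, cos φ₁ sin φ₂ − sin φ₁ cos φ₂ cos Δλ) = 193.57°
Final bearing θ₂ = (initial bearing from the destination back to the start) + 180° = 251.15°
Δθ = θ₂ − θ₁ = +57.6°

+57.6°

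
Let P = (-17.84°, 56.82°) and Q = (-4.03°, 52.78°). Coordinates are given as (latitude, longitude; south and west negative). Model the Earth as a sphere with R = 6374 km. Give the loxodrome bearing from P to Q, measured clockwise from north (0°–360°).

Δψ = ln[tan(π/4+φ₂/2)/tan(π/4+φ₁/2)] = +0.2461
Δλ = -0.0705 rad (taken the short way round)
course = atan2(Δλ, Δψ) = 344.01°

344.0°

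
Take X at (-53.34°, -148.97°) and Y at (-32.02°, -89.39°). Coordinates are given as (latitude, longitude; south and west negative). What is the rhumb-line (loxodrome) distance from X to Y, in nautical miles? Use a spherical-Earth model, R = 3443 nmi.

Rhumb course C = atan2(Δλ, Δψ) with Δψ = ln[tan(π/4+φ₂/2)/tan(π/4+φ₁/2)] = +0.5143, Δλ = +1.0399 → C = 63.68°
d = R·|Δφ| / |cos C| = 3443·0.37210 / 0.44332 = 2890 nmi

2890 nmi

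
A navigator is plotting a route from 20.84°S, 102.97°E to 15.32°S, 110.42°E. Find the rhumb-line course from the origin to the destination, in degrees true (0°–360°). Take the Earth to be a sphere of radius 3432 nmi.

Meridional parts: M(φ₁)=-0.3720, M(φ₂)=-0.2706 → ΔM = +0.1014;  Δλ = +0.1300 rad
tan C = Δλ / ΔM = +1.2824 → C = 52.05°

52.1°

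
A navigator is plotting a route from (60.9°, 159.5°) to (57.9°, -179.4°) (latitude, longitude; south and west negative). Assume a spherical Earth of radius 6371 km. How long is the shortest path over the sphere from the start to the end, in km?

1234 km

Haversine: a = sin²(Δφ/2)+cos φ₁ cos φ₂ sin²(Δλ/2) = 0.00935;  σ = 2·atan2(√a,√(1−a))
σ = 11.097° → d = Rσ = 6371·0.19368 = 1234 km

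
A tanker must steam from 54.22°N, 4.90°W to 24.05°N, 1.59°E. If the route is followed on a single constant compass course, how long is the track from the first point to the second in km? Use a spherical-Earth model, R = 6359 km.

3392 km

Δψ = ln[tan(π/4+φ₂/2)/tan(π/4+φ₁/2)] = -0.6981;  Δφ = -0.5266 rad,  Δλ = +0.1133 rad
q = Δφ/Δψ = 0.7543
d = R·√(Δφ² + q²Δλ²) = 6359·0.53345 = 3392 km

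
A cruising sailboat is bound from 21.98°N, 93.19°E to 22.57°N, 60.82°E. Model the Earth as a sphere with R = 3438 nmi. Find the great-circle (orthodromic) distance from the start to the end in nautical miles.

Haversine: a = sin²(Δφ/2)+cos φ₁ cos φ₂ sin²(Δλ/2) = 0.06656;  σ = 2·atan2(√a,√(1−a))
σ = 29.901° → d = Rσ = 3438·0.52187 = 1794 nmi

1794 nmi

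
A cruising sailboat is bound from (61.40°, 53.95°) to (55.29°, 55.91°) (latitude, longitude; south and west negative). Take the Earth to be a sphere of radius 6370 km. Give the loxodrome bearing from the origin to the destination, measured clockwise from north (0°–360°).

170.5°

Δψ = ln[tan(π/4+φ₂/2)/tan(π/4+φ₁/2)] = -0.2038
Δλ = +0.0342 rad (taken the short way round)
course = atan2(Δλ, Δψ) = 170.47°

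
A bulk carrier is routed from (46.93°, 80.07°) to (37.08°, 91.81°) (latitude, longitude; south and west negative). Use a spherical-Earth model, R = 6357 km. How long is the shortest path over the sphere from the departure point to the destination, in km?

cos σ = sin φ₁ sin φ₂ + cos φ₁ cos φ₂ cos Δλ
      = sin(46.93°)sin(37.08°) + cos(46.93°)cos(37.08°)cos(11.74°) = 0.9739
σ = 13.129° → d = Rσ = 6357·0.22914 = 1457 km

1457 km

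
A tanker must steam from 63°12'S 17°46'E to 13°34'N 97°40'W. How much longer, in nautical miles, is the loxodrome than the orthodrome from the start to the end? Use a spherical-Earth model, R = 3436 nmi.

403 nmi

Great circle: cos σ = sin φ₁ sin φ₂ + cos φ₁ cos φ₂ cos Δλ,  σ = 1.9797 rad → d_gc = 6802.28 nmi
Rhumb line: Δψ = +1.6735, q = Δφ/Δψ = 0.8006, d_rh = R√(Δφ²+q²Δλ²) = 7204.80 nmi
Excess = 7204.80 − 6802.28 = 402.52 ≈ 403 nmi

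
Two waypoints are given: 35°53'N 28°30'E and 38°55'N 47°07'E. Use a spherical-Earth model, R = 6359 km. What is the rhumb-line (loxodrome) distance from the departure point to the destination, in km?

1675 km

Δψ = ln[tan(π/4+φ₂/2)/tan(π/4+φ₁/2)] = +0.0667;  Δφ = +0.0529 rad,  Δλ = +0.3249 rad
q = Δφ/Δψ = 0.7942
d = R·√(Δφ² + q²Δλ²) = 6359·0.26343 = 1675 km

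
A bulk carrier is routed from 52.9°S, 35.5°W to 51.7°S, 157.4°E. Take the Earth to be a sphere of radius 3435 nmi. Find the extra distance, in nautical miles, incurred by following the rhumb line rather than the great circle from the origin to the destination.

Great circle: cos σ = sin φ₁ sin φ₂ + cos φ₁ cos φ₂ cos Δλ,  σ = 1.3062 rad → d_gc = 4486.8 nmi
Rhumb line: Δψ = +0.0343, q = Δφ/Δψ = 0.6115, d_rh = R√(Δφ²+q²Δλ²) = 6126.2 nmi
Excess = 6126.2 − 4486.8 = 1639.4 ≈ 1639 nmi

1639 nmi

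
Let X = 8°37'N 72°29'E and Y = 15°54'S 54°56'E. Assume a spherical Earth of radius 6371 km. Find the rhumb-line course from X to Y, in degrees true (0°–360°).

Δψ = ln[tan(π/4+φ₂/2)/tan(π/4+φ₁/2)] = -0.4321
Δλ = -0.3063 rad (taken the short way round)
course = atan2(Δλ, Δψ) = 215.33°

215.3°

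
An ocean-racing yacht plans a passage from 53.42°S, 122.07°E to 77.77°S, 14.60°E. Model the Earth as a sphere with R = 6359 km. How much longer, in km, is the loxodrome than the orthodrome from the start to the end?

Great circle: cos σ = sin φ₁ sin φ₂ + cos φ₁ cos φ₂ cos Δλ,  σ = 0.7274 rad → d_gc = 4625.6 km
Rhumb line: Δψ = -1.1266, q = Δφ/Δψ = 0.3772, d_rh = R√(Δφ²+q²Δλ²) = 5248.7 km
Excess = 5248.7 − 4625.6 = 623.1 ≈ 623 km

623 km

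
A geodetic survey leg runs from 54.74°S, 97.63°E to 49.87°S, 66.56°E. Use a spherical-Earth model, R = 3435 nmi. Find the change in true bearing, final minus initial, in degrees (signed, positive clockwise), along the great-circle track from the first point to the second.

At departure: θ₁ = atan2(sin Δλ cos φ₂, cos φ₁ sin φ₂ − sin φ₁ cos φ₂ cos Δλ) = 271.62°
At arrival: θ₂ = atan2(sin Δλ cos φ₁, −cos φ₂ sin φ₁ + sin φ₂ cos φ₁ cos Δλ) = 296.45°
Δθ = θ₂ − θ₁ = +24.8°

+24.8°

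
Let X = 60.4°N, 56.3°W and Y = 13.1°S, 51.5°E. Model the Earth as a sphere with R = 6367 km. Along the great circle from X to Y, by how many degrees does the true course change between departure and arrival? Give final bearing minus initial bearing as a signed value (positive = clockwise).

At departure: θ₁ = atan2(sin Δλ cos φ₂, cos φ₁ sin φ₂ − sin φ₁ cos φ₂ cos Δλ) = 81.00°
At arrival: θ₂ = atan2(sin Δλ cos φ₁, −cos φ₂ sin φ₁ + sin φ₂ cos φ₁ cos Δλ) = 149.94°
Δθ = θ₂ − θ₁ = +68.9°

+68.9°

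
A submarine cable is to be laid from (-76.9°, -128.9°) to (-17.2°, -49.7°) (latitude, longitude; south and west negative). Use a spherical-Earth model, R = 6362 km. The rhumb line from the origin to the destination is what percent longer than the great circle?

Great circle: σ = 1.2360 rad → d_gc = Rσ = 7863.4 km
Rhumb: Δφ = +1.0420, Δλ = +1.3823, Δψ = +1.8596, q = Δφ/Δψ = 0.5603 → d_rh = R√(Δφ²+q²Δλ²) = 8259.8 km
Excess = (8259.8 − 7863.4) / 7863.4 = 396.4 / 7863.4 = 5.04% ≈ 5.0%

5.0%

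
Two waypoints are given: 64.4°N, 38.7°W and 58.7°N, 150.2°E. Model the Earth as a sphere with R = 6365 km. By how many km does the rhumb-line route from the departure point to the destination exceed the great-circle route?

2747 km

Great circle: cos σ = sin φ₁ sin φ₂ + cos φ₁ cos φ₂ cos Δλ,  σ = 0.9899 rad → d_gc = 6300.48 km
Rhumb line: Δψ = -0.2095, q = Δφ/Δψ = 0.4749, d_rh = R√(Δφ²+q²Δλ²) = 9047.96 km
Excess = 9047.96 − 6300.48 = 2747.48 ≈ 2747 km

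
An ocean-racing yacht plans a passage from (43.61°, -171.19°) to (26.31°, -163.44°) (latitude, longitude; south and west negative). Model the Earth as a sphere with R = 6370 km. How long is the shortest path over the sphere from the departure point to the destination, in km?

cos σ = sin φ₁ sin φ₂ + cos φ₁ cos φ₂ cos Δλ
      = sin(43.61°)sin(26.31°) + cos(43.61°)cos(26.31°)cos(7.75°) = 0.9488
σ = 18.408° → d = Rσ = 6370·0.32128 = 2047 km

2047 km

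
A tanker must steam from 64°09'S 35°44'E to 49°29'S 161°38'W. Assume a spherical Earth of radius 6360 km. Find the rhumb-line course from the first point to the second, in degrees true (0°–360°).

Δψ = ln[tan(π/4+φ₂/2)/tan(π/4+φ₁/2)] = +0.4752
Δλ = +2.8385 rad (taken the short way round)
course = atan2(Δλ, Δψ) = 80.50°

80.5°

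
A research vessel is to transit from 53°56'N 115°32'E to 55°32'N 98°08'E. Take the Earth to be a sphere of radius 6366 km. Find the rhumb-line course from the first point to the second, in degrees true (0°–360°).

279.1°

Δψ = ln[tan(π/4+φ₂/2)/tan(π/4+φ₁/2)] = +0.0484
Δλ = -0.3037 rad (taken the short way round)
course = atan2(Δλ, Δψ) = 279.05°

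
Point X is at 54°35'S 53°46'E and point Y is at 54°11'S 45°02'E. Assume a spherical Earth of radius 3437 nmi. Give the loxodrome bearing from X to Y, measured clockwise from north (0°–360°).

Δψ = ln[tan(π/4+φ₂/2)/tan(π/4+φ₁/2)] = +0.0120
Δλ = -0.1524 rad (taken the short way round)
course = atan2(Δλ, Δψ) = 274.50°

274.5°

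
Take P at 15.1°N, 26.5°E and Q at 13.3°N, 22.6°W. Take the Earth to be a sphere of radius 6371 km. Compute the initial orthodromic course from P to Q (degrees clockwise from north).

θ = atan2( sin Δλ·cos φ₂ ,  cos φ₁ sin φ₂ − sin φ₁ cos φ₂ cos Δλ )
  = atan2(-0.7356, +0.0561) = 274.36°

274.4°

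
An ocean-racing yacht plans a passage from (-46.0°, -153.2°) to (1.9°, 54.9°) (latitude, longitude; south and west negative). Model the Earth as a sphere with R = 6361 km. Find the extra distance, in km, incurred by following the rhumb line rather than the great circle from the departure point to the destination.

Great circle: cos σ = sin φ₁ sin φ₂ + cos φ₁ cos φ₂ cos Δλ,  σ = 2.2605 rad → d_gc = 14378.9 km
Rhumb line: Δψ = +0.9394, q = Δφ/Δψ = 0.8899, d_rh = R√(Δφ²+q²Δλ²) = 15921.7 km
Excess = 15921.7 − 14378.9 = 1542.8 ≈ 1543 km

1543 km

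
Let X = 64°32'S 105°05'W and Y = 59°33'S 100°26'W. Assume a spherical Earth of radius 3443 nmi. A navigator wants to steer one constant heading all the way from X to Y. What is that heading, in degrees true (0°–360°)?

Meridional parts: M(φ₁)=-1.4873, M(φ₂)=-1.3014 → ΔM = +0.1860;  Δλ = +0.0812 rad
tan C = Δλ / ΔM = +0.4364 → C = 23.57°

23.6°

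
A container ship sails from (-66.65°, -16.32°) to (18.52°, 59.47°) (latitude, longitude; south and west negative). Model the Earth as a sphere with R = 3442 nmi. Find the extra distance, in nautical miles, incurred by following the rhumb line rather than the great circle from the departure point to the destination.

131 nmi

Great circle: cos σ = sin φ₁ sin φ₂ + cos φ₁ cos φ₂ cos Δλ,  σ = 1.7715 rad → d_gc = 6097.5 nmi
Rhumb line: Δψ = +1.9058, q = Δφ/Δψ = 0.7800, d_rh = R√(Δφ²+q²Δλ²) = 6228.2 nmi
Excess = 6228.2 − 6097.5 = 130.7 ≈ 131 nmi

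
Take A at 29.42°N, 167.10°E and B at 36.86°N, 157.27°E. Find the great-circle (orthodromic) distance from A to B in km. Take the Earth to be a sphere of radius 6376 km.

cos σ = sin φ₁ sin φ₂ + cos φ₁ cos φ₂ cos Δλ
      = sin(29.42°)sin(36.86°) + cos(29.42°)cos(36.86°)cos(-9.83°) = 0.9813
σ = 11.083° → d = Rσ = 6376·0.19344 = 1233 km

1233 km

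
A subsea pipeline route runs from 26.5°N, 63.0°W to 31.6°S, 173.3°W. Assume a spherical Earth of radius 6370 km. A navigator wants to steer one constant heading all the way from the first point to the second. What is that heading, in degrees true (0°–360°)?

241.1°

Δψ = ln[tan(π/4+φ₂/2)/tan(π/4+φ₁/2)] = -1.0618
Δλ = -1.9251 rad (taken the short way round)
course = atan2(Δλ, Δψ) = 241.12°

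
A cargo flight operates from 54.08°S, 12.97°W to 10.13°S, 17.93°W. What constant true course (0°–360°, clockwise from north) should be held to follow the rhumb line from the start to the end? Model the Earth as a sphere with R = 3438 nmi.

Δψ = ln[tan(π/4+φ₂/2)/tan(π/4+φ₁/2)] = +0.9488
Δλ = -0.0866 rad (taken the short way round)
course = atan2(Δλ, Δψ) = 354.79°

354.8°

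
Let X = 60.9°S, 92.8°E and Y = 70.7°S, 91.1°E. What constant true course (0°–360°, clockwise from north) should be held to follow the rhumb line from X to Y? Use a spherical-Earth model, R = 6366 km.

Meridional parts: M(φ₁)=-1.3488, M(φ₂)=-1.7718 → ΔM = -0.4229;  Δλ = -0.0297 rad
tan C = Δλ / ΔM = +0.0702 → C = 184.01°

184.0°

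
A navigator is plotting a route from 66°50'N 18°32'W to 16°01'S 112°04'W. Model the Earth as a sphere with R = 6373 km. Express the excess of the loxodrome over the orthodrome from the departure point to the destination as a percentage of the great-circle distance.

Great circle: σ = 1.8514 rad → d_gc = Rσ = 11799.2 km
Rhumb: Δφ = -1.4460, Δλ = -1.6325, Δψ = -1.8682, q = Δφ/Δψ = 0.7740 → d_rh = R√(Δφ²+q²Δλ²) = 12238.1 km
Excess = (12238.1 − 11799.2) / 11799.2 = 438.9 / 11799.2 = 3.72% ≈ 3.7%

3.7%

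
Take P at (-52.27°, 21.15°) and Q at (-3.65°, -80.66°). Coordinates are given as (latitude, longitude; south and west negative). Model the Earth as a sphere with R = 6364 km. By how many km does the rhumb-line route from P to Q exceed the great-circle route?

456 km

Great circle: cos σ = sin φ₁ sin φ₂ + cos φ₁ cos φ₂ cos Δλ,  σ = 1.6455 rad → d_gc = 10472.0 km
Rhumb line: Δψ = +1.0101, q = Δφ/Δψ = 0.8401, d_rh = R√(Δφ²+q²Δλ²) = 10927.8 km
Excess = 10927.8 − 10472.0 = 455.8 ≈ 456 km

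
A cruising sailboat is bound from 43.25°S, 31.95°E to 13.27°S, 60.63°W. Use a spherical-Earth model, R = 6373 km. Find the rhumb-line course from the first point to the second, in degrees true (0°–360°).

Meridional parts: M(φ₁)=-0.8388, M(φ₂)=-0.2337 → ΔM = +0.6051;  Δλ = -1.6158 rad
tan C = Δλ / ΔM = -2.6703 → C = 290.53°

290.5°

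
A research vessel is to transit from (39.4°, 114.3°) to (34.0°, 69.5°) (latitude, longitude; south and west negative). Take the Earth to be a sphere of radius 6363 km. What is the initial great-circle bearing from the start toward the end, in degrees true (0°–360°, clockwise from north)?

275.7°

θ = atan2( sin Δλ·cos φ₂ ,  cos φ₁ sin φ₂ − sin φ₁ cos φ₂ cos Δλ )
  = atan2(-0.5842, +0.0587) = 275.74°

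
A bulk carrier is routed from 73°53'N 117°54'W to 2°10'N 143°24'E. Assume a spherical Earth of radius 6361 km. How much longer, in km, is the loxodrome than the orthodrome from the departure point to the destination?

677 km

Great circle: cos σ = sin φ₁ sin φ₂ + cos φ₁ cos φ₂ cos Δλ,  σ = 1.5764 rad → d_gc = 10027.70 km
Rhumb line: Δψ = -1.9171, q = Δφ/Δψ = 0.6529, d_rh = R√(Δφ²+q²Δλ²) = 10704.23 km
Excess = 10704.23 − 10027.70 = 676.53 ≈ 677 km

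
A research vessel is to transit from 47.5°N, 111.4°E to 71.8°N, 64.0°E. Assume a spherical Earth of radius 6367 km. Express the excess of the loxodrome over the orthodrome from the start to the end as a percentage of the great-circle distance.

Great circle: σ = 0.5675 rad → d_gc = Rσ = 3613.6 km
Rhumb: Δφ = +0.4241, Δλ = -0.8273, Δψ = +0.8870, q = Δφ/Δψ = 0.4781 → d_rh = R√(Δφ²+q²Δλ²) = 3692.5 km
Excess = (3692.5 − 3613.6) / 3613.6 = 78.9 / 3613.6 = 2.18% ≈ 2.2%

2.2%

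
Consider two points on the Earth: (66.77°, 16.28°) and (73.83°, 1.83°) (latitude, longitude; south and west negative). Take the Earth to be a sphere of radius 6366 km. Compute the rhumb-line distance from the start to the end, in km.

950 km

Δψ = ln[tan(π/4+φ₂/2)/tan(π/4+φ₁/2)] = +0.3694;  Δφ = +0.1232 rad,  Δλ = -0.2522 rad
q = Δφ/Δψ = 0.3335
d = R·√(Δφ² + q²Δλ²) = 6366·0.14919 = 950 km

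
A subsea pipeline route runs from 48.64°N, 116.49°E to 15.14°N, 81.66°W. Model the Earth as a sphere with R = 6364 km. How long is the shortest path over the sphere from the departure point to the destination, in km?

12686 km

cos σ = sin φ₁ sin φ₂ + cos φ₁ cos φ₂ cos Δλ
      = sin(48.64°)sin(15.14°) + cos(48.64°)cos(15.14°)cos(161.85°) = -0.4101
σ = 114.210° → d = Rσ = 6364·1.99334 = 12686 km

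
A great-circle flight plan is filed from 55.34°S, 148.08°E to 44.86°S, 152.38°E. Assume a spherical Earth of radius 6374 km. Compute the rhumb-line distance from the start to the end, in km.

Rhumb course C = atan2(Δλ, Δψ) with Δψ = ln[tan(π/4+φ₂/2)/tan(π/4+φ₁/2)] = +0.2867, Δλ = +0.0750 → C = 14.67°
d = R·|Δφ| / |cos C| = 6374·0.18291 / 0.96740 = 1205 km

1205 km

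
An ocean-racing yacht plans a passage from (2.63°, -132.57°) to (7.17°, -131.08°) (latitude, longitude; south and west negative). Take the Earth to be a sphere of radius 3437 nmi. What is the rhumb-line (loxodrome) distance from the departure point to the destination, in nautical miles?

287 nmi

Rhumb course C = atan2(Δλ, Δψ) with Δψ = ln[tan(π/4+φ₂/2)/tan(π/4+φ₁/2)] = +0.0795, Δλ = +0.0260 → C = 18.10°
d = R·|Δφ| / |cos C| = 3437·0.07924 / 0.95050 = 287 nmi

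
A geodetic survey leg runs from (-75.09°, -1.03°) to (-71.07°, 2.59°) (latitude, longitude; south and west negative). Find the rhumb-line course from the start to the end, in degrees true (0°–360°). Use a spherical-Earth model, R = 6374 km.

14.6°

Meridional parts: M(φ₁)=-2.0337, M(φ₂)=-1.7915 → ΔM = +0.2422;  Δλ = +0.0632 rad
tan C = Δλ / ΔM = +0.2609 → C = 14.62°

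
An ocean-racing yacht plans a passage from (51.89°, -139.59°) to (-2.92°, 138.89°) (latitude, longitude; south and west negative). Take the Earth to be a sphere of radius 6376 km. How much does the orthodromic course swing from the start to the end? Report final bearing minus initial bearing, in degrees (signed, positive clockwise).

-43.8°

At departure: θ₁ = atan2(sin Δλ cos φ₂, cos φ₁ sin φ₂ − sin φ₁ cos φ₂ cos Δλ) = 261.52°
At arrival: θ₂ = atan2(sin Δλ cos φ₁, −cos φ₂ sin φ₁ + sin φ₂ cos φ₁ cos Δλ) = 217.68°
Δθ = θ₂ − θ₁ = -43.8°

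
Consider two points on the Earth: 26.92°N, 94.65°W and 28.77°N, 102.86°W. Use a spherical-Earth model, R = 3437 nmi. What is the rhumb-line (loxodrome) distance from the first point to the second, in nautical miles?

449 nmi

Rhumb course C = atan2(Δλ, Δψ) with Δψ = ln[tan(π/4+φ₂/2)/tan(π/4+φ₁/2)] = +0.0365, Δλ = -0.1433 → C = 284.30°
d = R·|Δφ| / |cos C| = 3437·0.03229 / 0.24696 = 449 nmi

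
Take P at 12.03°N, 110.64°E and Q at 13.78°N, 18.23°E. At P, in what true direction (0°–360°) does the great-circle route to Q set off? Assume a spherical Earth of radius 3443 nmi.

N = sin Δλ·cos φ₂ = -0.9704;  D = cos φ₁ sin φ₂ − sin φ₁ cos φ₂ cos Δλ = +0.2415
initial course = atan2(N, D) = 283.97°

284.0°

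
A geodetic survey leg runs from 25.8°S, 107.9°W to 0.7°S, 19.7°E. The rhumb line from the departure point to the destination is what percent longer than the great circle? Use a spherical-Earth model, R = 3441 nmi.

Great circle: σ = 2.1460 rad → d_gc = Rσ = 7384.2 nmi
Rhumb: Δφ = +0.4381, Δλ = +2.2270, Δψ = +0.4541, q = Δφ/Δψ = 0.9647 → d_rh = R√(Δφ²+q²Δλ²) = 7544.7 nmi
Excess = (7544.7 − 7384.2) / 7384.2 = 160.5 / 7384.2 = 2.17% ≈ 2.2%

2.2%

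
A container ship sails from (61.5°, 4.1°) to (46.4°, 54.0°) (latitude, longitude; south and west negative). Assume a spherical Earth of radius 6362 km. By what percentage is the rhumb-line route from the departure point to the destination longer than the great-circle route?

2.2%

Great circle: σ = 0.5579 rad → d_gc = Rσ = 3549.4 km
Rhumb: Δφ = -0.2635, Δλ = +0.8709, Δψ = -0.4542, q = Δφ/Δψ = 0.5803 → d_rh = R√(Δφ²+q²Δλ²) = 3626.0 km
Excess = (3626.0 − 3549.4) / 3549.4 = 76.6 / 3549.4 = 2.16% ≈ 2.2%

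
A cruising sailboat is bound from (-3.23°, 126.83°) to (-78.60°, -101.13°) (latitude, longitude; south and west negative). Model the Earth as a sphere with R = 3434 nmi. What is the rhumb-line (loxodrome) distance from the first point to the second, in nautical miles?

Rhumb course C = atan2(Δλ, Δψ) with Δψ = ln[tan(π/4+φ₂/2)/tan(π/4+φ₁/2)] = -2.2481, Δλ = +2.3045 → C = 134.29°
d = R·|Δφ| / |cos C| = 3434·1.31545 / 0.69828 = 6469 nmi

6469 nmi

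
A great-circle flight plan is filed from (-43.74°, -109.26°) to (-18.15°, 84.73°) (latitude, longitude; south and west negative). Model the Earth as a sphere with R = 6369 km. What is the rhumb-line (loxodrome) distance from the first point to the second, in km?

15855 km

Rhumb course C = atan2(Δλ, Δψ) with Δψ = ln[tan(π/4+φ₂/2)/tan(π/4+φ₁/2)] = +0.5284, Δλ = -2.8974 → C = 280.34°
d = R·|Δφ| / |cos C| = 6369·0.44663 / 0.17941 = 15855 km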